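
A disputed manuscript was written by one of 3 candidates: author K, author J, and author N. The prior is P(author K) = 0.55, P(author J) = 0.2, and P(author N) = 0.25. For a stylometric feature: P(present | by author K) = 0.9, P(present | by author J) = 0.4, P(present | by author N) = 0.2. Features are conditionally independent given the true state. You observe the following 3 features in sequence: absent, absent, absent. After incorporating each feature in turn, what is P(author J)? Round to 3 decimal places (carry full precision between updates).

0.252

After 'absent': normaliser = 0.1·0.5500 + 0.6·0.2000 + 0.8·0.2500; P(author K) ≈ 0.1467, P(author J) ≈ 0.3200, P(author N) ≈ 0.5333
After 'absent': normaliser = 0.1·0.1467 + 0.6·0.3200 + 0.8·0.5333; P(author K) ≈ 0.0232, P(author J) ≈ 0.3032, P(author N) ≈ 0.6737
After 'absent': normaliser = 0.1·0.0232 + 0.6·0.3032 + 0.8·0.6737; P(author K) ≈ 0.0032, P(author J) ≈ 0.2515, P(author N) ≈ 0.7453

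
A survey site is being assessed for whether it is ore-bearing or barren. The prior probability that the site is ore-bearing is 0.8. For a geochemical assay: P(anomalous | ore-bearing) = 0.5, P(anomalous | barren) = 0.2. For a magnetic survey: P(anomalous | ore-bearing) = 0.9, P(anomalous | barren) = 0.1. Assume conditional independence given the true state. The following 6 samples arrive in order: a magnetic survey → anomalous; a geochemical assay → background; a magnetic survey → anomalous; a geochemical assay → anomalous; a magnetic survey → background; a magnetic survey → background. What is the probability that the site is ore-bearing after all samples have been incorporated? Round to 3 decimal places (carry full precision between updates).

0.862

Each posterior becomes the prior for the next update.
After a magnetic survey='anomalous': P(ore) = 0.9·0.8000 / (0.9·0.8000 + 0.1·0.2000) ≈ 0.9730
After a geochemical assay='background': P(ore) = 0.5·0.9730 / (0.5·0.9730 + 0.8·0.0270) ≈ 0.9574
After a magnetic survey='anomalous': P(ore) = 0.9·0.9574 / (0.9·0.9574 + 0.1·0.0426) ≈ 0.9951
After a geochemical assay='anomalous': P(ore) = 0.5·0.9951 / (0.5·0.9951 + 0.2·0.0049) ≈ 0.9980
After a magnetic survey='background': P(ore) = 0.1·0.9980 / (0.1·0.9980 + 0.9·0.0020) ≈ 0.9825
After a magnetic survey='background': P(ore) = 0.1·0.9825 / (0.1·0.9825 + 0.9·0.0175) ≈ 0.8621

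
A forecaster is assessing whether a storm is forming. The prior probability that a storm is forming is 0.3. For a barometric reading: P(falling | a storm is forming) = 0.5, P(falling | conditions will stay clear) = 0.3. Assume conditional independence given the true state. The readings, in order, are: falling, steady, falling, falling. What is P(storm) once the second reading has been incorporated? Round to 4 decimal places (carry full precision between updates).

After 'falling': P(storm) = 0.5·0.3000 / (0.5·0.3000 + 0.3·0.7000) ≈ 0.4167
After 'steady': P(storm) = 0.5·0.4167 / (0.5·0.4167 + 0.7·0.5833) ≈ 0.3378

0.3378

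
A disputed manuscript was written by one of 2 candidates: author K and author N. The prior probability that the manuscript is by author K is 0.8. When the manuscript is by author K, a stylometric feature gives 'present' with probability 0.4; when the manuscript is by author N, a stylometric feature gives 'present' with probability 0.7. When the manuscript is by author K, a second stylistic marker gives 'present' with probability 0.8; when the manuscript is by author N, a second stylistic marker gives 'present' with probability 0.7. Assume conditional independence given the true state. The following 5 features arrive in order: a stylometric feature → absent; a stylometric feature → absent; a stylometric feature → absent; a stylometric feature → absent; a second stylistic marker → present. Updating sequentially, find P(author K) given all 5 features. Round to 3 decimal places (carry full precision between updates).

After a stylometric feature='absent': P(author K) = 0.6·0.8000 / (0.6·0.8000 + 0.3·0.2000) ≈ 0.8889
After a stylometric feature='absent': P(author K) = 0.6·0.8889 / (0.6·0.8889 + 0.3·0.1111) ≈ 0.9412
After a stylometric feature='absent': P(author K) = 0.6·0.9412 / (0.6·0.9412 + 0.3·0.0588) ≈ 0.9697
After a stylometric feature='absent': P(author K) = 0.6·0.9697 / (0.6·0.9697 + 0.3·0.0303) ≈ 0.9846
After a second stylistic marker='present': P(author K) = 0.8·0.9846 / (0.8·0.9846 + 0.7·0.0154) ≈ 0.9865

0.987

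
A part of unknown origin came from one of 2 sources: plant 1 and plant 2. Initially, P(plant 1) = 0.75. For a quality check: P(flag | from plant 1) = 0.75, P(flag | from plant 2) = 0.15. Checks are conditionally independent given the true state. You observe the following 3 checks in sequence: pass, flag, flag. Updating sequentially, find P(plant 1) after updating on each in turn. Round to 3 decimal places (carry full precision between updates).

0.957

After 'pass': P(plant 1) = 0.25·0.7500 / (0.25·0.7500 + 0.85·0.2500) ≈ 0.4688
After 'flag': P(plant 1) = 0.75·0.4688 / (0.75·0.4688 + 0.15·0.5312) ≈ 0.8152
After 'flag': P(plant 1) = 0.75·0.8152 / (0.75·0.8152 + 0.15·0.1848) ≈ 0.9566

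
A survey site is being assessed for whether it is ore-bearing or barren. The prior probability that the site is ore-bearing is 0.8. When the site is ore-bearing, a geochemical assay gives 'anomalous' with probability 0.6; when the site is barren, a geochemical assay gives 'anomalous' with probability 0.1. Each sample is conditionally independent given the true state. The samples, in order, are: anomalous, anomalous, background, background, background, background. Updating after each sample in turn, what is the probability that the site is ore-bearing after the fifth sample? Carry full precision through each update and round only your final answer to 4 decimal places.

Each posterior becomes the prior for the next update.
After 'anomalous': P(ore) = 0.6·0.8000 / (0.6·0.8000 + 0.1·0.2000) ≈ 0.9600
After 'anomalous': P(ore) = 0.6·0.9600 / (0.6·0.9600 + 0.1·0.0400) ≈ 0.9931
After 'background': P(ore) = 0.4·0.9931 / (0.4·0.9931 + 0.9·0.0069) ≈ 0.9846
After 'background': P(ore) = 0.4·0.9846 / (0.4·0.9846 + 0.9·0.0154) ≈ 0.9660
After 'background': P(ore) = 0.4·0.9660 / (0.4·0.9660 + 0.9·0.0340) ≈ 0.9267

0.9267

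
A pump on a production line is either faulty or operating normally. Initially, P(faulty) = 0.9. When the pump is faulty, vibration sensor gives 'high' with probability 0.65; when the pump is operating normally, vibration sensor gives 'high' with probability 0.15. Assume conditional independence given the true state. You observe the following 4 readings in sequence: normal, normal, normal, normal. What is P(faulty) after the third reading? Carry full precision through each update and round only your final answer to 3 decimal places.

0.386

After 'normal': P(faulty) = 0.35·0.9000 / (0.35·0.9000 + 0.85·0.1000) ≈ 0.7875
After 'normal': P(faulty) = 0.35·0.7875 / (0.35·0.7875 + 0.85·0.2125) ≈ 0.6041
After 'normal': P(faulty) = 0.35·0.6041 / (0.35·0.6041 + 0.85·0.3959) ≈ 0.3859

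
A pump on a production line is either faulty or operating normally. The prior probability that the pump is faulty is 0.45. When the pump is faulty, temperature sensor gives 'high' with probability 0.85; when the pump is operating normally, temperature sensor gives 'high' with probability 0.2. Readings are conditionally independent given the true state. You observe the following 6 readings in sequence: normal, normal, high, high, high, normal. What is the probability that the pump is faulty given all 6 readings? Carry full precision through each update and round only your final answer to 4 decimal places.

After 'normal': P(faulty) = 0.15·0.4500 / (0.15·0.4500 + 0.8·0.5500) ≈ 0.1330
After 'normal': P(faulty) = 0.15·0.1330 / (0.15·0.1330 + 0.8·0.8670) ≈ 0.0280
After 'high': P(faulty) = 0.85·0.0280 / (0.85·0.0280 + 0.2·0.9720) ≈ 0.1089
After 'high': P(faulty) = 0.85·0.1089 / (0.85·0.1089 + 0.2·0.8911) ≈ 0.3419
After 'high': P(faulty) = 0.85·0.3419 / (0.85·0.3419 + 0.2·0.6581) ≈ 0.6883
After 'normal': P(faulty) = 0.15·0.6883 / (0.15·0.6883 + 0.8·0.3117) ≈ 0.2928

0.2928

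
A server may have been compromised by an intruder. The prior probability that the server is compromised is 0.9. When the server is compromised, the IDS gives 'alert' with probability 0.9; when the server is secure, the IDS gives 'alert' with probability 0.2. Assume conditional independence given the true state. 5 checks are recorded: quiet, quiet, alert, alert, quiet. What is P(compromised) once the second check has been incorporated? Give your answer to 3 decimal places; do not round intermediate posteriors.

After 'quiet': P(compromised) = 0.1·0.9000 / (0.1·0.9000 + 0.8·0.1000) ≈ 0.5294
After 'quiet': P(compromised) = 0.1·0.5294 / (0.1·0.5294 + 0.8·0.4706) ≈ 0.1233

0.123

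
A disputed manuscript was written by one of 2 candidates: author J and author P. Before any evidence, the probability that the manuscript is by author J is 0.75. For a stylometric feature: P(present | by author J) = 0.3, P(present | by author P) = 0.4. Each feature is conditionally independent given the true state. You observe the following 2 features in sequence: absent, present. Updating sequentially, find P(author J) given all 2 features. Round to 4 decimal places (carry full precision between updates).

0.7241

After 'absent': P(author J) = 0.7·0.7500 / (0.7·0.7500 + 0.6·0.2500) ≈ 0.7778
After 'present': P(author J) = 0.3·0.7778 / (0.3·0.7778 + 0.4·0.2222) ≈ 0.7241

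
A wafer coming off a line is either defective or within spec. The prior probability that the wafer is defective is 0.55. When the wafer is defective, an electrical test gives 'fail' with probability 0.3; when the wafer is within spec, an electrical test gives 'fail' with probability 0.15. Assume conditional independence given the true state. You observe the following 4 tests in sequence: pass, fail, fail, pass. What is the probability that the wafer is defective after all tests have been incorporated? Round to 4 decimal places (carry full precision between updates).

After 'pass': P(defective) = 0.7·0.5500 / (0.7·0.5500 + 0.85·0.4500) ≈ 0.5016
After 'fail': P(defective) = 0.3·0.5016 / (0.3·0.5016 + 0.15·0.4984) ≈ 0.6681
After 'fail': P(defective) = 0.3·0.6681 / (0.3·0.6681 + 0.15·0.3319) ≈ 0.8010
After 'pass': P(defective) = 0.7·0.8010 / (0.7·0.8010 + 0.85·0.1990) ≈ 0.7683

0.7683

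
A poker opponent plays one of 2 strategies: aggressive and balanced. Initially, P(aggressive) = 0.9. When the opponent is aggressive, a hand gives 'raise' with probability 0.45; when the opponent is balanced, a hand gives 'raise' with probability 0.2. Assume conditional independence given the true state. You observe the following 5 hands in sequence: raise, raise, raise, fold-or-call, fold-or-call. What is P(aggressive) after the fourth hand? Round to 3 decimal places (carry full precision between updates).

0.986

After 'raise': P(aggressive) = 0.45·0.9000 / (0.45·0.9000 + 0.2·0.1000) ≈ 0.9529
After 'raise': P(aggressive) = 0.45·0.9529 / (0.45·0.9529 + 0.2·0.0471) ≈ 0.9785
After 'raise': P(aggressive) = 0.45·0.9785 / (0.45·0.9785 + 0.2·0.0215) ≈ 0.9903
After 'fold-or-call': P(aggressive) = 0.55·0.9903 / (0.55·0.9903 + 0.8·0.0097) ≈ 0.9860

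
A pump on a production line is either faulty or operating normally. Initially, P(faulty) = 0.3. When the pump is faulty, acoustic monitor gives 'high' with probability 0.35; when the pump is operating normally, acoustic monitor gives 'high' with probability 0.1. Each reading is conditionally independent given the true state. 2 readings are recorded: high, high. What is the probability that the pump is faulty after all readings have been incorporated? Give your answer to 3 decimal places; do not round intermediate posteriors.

0.840

Each posterior becomes the prior for the next update.
After 'high': P(faulty) = 0.35·0.3000 / (0.35·0.3000 + 0.1·0.7000) ≈ 0.6000
After 'high': P(faulty) = 0.35·0.6000 / (0.35·0.6000 + 0.1·0.4000) ≈ 0.8400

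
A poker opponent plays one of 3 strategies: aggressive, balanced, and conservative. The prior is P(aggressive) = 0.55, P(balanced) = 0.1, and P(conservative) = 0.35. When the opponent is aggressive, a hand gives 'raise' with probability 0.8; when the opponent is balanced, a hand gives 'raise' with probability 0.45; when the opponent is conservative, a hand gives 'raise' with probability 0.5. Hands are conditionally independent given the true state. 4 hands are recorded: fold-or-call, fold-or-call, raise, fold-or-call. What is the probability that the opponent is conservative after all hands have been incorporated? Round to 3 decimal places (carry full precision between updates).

0.665

After 'fold-or-call': normaliser = 0.2·0.5500 + 0.55·0.1000 + 0.5·0.3500; P(aggressive) ≈ 0.3235, P(balanced) ≈ 0.1618, P(conservative) ≈ 0.5147
After 'fold-or-call': normaliser = 0.2·0.3235 + 0.55·0.1618 + 0.5·0.5147; P(aggressive) ≈ 0.1574, P(balanced) ≈ 0.2165, P(conservative) ≈ 0.6261
After 'raise': normaliser = 0.8·0.1574 + 0.45·0.2165 + 0.5·0.6261; P(aggressive) ≈ 0.2348, P(balanced) ≈ 0.1816, P(conservative) ≈ 0.5836
After 'fold-or-call': normaliser = 0.2·0.2348 + 0.55·0.1816 + 0.5·0.5836; P(aggressive) ≈ 0.1070, P(balanced) ≈ 0.2277, P(conservative) ≈ 0.6653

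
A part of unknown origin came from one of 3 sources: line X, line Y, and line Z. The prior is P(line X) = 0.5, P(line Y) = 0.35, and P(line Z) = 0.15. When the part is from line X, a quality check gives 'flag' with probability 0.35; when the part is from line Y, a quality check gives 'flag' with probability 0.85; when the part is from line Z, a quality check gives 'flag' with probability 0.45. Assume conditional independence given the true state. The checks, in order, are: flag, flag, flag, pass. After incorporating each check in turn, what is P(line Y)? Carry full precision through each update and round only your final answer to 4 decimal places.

After 'flag': normaliser = 0.35·0.5000 + 0.85·0.3500 + 0.45·0.1500; P(line X) ≈ 0.3241, P(line Y) ≈ 0.5509, P(line Z) ≈ 0.1250
After 'flag': normaliser = 0.35·0.3241 + 0.85·0.5509 + 0.45·0.1250; P(line X) ≈ 0.1778, P(line Y) ≈ 0.7340, P(line Z) ≈ 0.0882
After 'flag': normaliser = 0.35·0.1778 + 0.85·0.7340 + 0.45·0.0882; P(line X) ≈ 0.0857, P(line Y) ≈ 0.8596, P(line Z) ≈ 0.0547
After 'pass': normaliser = 0.65·0.0857 + 0.15·0.8596 + 0.55·0.0547; P(line X) ≈ 0.2595, P(line Y) ≈ 0.6005, P(line Z) ≈ 0.1400

0.6005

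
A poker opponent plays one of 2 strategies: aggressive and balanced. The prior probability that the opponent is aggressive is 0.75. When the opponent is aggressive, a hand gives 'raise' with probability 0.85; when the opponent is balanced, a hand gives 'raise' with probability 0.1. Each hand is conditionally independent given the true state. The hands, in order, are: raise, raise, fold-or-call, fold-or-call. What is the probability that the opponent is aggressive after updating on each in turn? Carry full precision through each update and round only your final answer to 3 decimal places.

0.858

After 'raise': P(aggressive) = 0.85·0.7500 / (0.85·0.7500 + 0.1·0.2500) ≈ 0.9623
After 'raise': P(aggressive) = 0.85·0.9623 / (0.85·0.9623 + 0.1·0.0377) ≈ 0.9954
After 'fold-or-call': P(aggressive) = 0.15·0.9954 / (0.15·0.9954 + 0.9·0.0046) ≈ 0.9731
After 'fold-or-call': P(aggressive) = 0.15·0.9731 / (0.15·0.9731 + 0.9·0.0269) ≈ 0.8576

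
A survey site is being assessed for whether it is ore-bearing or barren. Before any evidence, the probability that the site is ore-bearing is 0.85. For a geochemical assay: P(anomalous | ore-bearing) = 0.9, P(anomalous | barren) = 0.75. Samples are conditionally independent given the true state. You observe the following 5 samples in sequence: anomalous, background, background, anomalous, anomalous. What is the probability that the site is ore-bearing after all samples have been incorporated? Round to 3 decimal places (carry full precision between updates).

After 'anomalous': P(ore) = 0.9·0.8500 / (0.9·0.8500 + 0.75·0.1500) ≈ 0.8718
After 'background': P(ore) = 0.1·0.8718 / (0.1·0.8718 + 0.25·0.1282) ≈ 0.7312
After 'background': P(ore) = 0.1·0.7312 / (0.1·0.7312 + 0.25·0.2688) ≈ 0.5211
After 'anomalous': P(ore) = 0.9·0.5211 / (0.9·0.5211 + 0.75·0.4789) ≈ 0.5663
After 'anomalous': P(ore) = 0.9·0.5663 / (0.9·0.5663 + 0.75·0.4337) ≈ 0.6104

0.610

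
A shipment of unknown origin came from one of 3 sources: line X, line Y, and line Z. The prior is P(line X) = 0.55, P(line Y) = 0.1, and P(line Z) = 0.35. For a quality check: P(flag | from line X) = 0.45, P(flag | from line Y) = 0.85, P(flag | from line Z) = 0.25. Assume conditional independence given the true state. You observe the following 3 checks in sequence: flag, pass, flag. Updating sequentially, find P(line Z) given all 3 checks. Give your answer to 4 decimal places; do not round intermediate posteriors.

0.1854

After 'flag': normaliser = 0.45·0.5500 + 0.85·0.1000 + 0.25·0.3500; P(line X) ≈ 0.5893, P(line Y) ≈ 0.2024, P(line Z) ≈ 0.2083
After 'pass': normaliser = 0.55·0.5893 + 0.15·0.2024 + 0.75·0.2083; P(line X) ≈ 0.6346, P(line Y) ≈ 0.0594, P(line Z) ≈ 0.3059
After 'flag': normaliser = 0.45·0.6346 + 0.85·0.0594 + 0.25·0.3059; P(line X) ≈ 0.6922, P(line Y) ≈ 0.1225, P(line Z) ≈ 0.1854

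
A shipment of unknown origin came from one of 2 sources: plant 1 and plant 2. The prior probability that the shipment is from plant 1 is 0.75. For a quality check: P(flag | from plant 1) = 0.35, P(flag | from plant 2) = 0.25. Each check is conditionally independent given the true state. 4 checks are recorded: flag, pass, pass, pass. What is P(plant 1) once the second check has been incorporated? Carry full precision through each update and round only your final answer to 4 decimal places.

0.7845

Each posterior becomes the prior for the next update.
After 'flag': P(plant 1) = 0.35·0.7500 / (0.35·0.7500 + 0.25·0.2500) ≈ 0.8077
After 'pass': P(plant 1) = 0.65·0.8077 / (0.65·0.8077 + 0.75·0.1923) ≈ 0.7845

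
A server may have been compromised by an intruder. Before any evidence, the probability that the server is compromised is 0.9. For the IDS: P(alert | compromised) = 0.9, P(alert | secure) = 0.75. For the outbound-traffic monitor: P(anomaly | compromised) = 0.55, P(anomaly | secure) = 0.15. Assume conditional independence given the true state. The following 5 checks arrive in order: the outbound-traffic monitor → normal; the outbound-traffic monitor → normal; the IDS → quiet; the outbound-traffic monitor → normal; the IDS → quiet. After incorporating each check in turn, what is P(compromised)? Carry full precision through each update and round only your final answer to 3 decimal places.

After the outbound-traffic monitor='normal': P(compromised) = 0.45·0.9000 / (0.45·0.9000 + 0.85·0.1000) ≈ 0.8265
After the outbound-traffic monitor='normal': P(compromised) = 0.45·0.8265 / (0.45·0.8265 + 0.85·0.1735) ≈ 0.7161
After the IDS='quiet': P(compromised) = 0.1·0.7161 / (0.1·0.7161 + 0.25·0.2839) ≈ 0.5022
After the outbound-traffic monitor='normal': P(compromised) = 0.45·0.5022 / (0.45·0.5022 + 0.85·0.4978) ≈ 0.3482
After the IDS='quiet': P(compromised) = 0.1·0.3482 / (0.1·0.3482 + 0.25·0.6518) ≈ 0.1761

0.176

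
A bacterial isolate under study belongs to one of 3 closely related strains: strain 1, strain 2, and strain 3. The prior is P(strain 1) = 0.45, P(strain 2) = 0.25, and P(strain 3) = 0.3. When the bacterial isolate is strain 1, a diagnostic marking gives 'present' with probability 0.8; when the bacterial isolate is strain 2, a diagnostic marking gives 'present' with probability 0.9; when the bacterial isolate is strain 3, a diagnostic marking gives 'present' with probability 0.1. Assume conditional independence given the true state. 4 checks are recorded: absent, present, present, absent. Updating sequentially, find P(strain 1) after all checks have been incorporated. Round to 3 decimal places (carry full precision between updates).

Apply Bayes' rule sequentially, carrying P(strain 1) forward.
After 'absent': normaliser = 0.2·0.4500 + 0.1·0.2500 + 0.9·0.3000; P(strain 1) ≈ 0.2338, P(strain 2) ≈ 0.0649, P(strain 3) ≈ 0.7013
After 'present': normaliser = 0.8·0.2338 + 0.9·0.0649 + 0.1·0.7013; P(strain 1) ≈ 0.5926, P(strain 2) ≈ 0.1852, P(strain 3) ≈ 0.2222
After 'present': normaliser = 0.8·0.5926 + 0.9·0.1852 + 0.1·0.2222; P(strain 1) ≈ 0.7151, P(strain 2) ≈ 0.2514, P(strain 3) ≈ 0.0335
After 'absent': normaliser = 0.2·0.7151 + 0.1·0.2514 + 0.9·0.0335; P(strain 1) ≈ 0.7211, P(strain 2) ≈ 0.1268, P(strain 3) ≈ 0.1521

0.721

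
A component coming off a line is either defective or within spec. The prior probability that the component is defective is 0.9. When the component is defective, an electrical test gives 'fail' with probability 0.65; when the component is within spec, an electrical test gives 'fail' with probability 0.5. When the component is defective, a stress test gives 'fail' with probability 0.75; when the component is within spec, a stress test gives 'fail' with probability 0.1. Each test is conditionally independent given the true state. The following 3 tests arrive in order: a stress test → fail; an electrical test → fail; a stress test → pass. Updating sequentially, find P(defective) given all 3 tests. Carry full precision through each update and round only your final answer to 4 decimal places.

After a stress test='fail': P(defective) = 0.75·0.9000 / (0.75·0.9000 + 0.1·0.1000) ≈ 0.9854
After an electrical test='fail': P(defective) = 0.65·0.9854 / (0.65·0.9854 + 0.5·0.0146) ≈ 0.9887
After a stress test='pass': P(defective) = 0.25·0.9887 / (0.25·0.9887 + 0.9·0.0113) ≈ 0.9606

0.9606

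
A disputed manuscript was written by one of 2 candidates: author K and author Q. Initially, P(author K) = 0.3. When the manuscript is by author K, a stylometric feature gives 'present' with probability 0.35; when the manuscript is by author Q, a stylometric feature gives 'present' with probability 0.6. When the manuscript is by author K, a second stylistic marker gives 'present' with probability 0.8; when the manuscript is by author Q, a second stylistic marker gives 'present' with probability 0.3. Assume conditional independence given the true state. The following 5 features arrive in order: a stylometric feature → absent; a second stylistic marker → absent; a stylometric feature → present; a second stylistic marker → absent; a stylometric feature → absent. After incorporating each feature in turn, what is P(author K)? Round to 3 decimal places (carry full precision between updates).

After a stylometric feature='absent': P(author K) = 0.65·0.3000 / (0.65·0.3000 + 0.4·0.7000) ≈ 0.4105
After a second stylistic marker='absent': P(author K) = 0.2·0.4105 / (0.2·0.4105 + 0.7·0.5895) ≈ 0.1660
After a stylometric feature='present': P(author K) = 0.35·0.1660 / (0.35·0.1660 + 0.6·0.8340) ≈ 0.1040
After a second stylistic marker='absent': P(author K) = 0.2·0.1040 / (0.2·0.1040 + 0.7·0.8960) ≈ 0.0321
After a stylometric feature='absent': P(author K) = 0.65·0.0321 / (0.65·0.0321 + 0.4·0.9679) ≈ 0.0511

0.051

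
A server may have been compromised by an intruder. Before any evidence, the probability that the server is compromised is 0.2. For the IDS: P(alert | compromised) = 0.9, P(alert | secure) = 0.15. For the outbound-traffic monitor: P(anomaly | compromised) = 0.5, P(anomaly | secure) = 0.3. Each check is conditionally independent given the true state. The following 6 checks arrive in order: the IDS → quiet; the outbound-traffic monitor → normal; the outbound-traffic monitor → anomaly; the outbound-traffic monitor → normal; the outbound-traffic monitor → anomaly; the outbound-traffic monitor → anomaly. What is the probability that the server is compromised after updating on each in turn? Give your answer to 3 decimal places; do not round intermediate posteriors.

0.065

After the IDS='quiet': P(compromised) = 0.1·0.2000 / (0.1·0.2000 + 0.85·0.8000) ≈ 0.0286
After the outbound-traffic monitor='normal': P(compromised) = 0.5·0.0286 / (0.5·0.0286 + 0.7·0.9714) ≈ 0.0206
After the outbound-traffic monitor='anomaly': P(compromised) = 0.5·0.0206 / (0.5·0.0206 + 0.3·0.9794) ≈ 0.0338
After the outbound-traffic monitor='normal': P(compromised) = 0.5·0.0338 / (0.5·0.0338 + 0.7·0.9662) ≈ 0.0244
After the outbound-traffic monitor='anomaly': P(compromised) = 0.5·0.0244 / (0.5·0.0244 + 0.3·0.9756) ≈ 0.0400
After the outbound-traffic monitor='anomaly': P(compromised) = 0.5·0.0400 / (0.5·0.0400 + 0.3·0.9600) ≈ 0.0650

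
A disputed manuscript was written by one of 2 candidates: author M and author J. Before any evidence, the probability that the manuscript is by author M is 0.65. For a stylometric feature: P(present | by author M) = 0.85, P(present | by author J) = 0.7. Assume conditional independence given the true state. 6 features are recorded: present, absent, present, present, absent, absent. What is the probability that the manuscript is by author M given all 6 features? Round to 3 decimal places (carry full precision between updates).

After 'present': P(author M) = 0.85·0.6500 / (0.85·0.6500 + 0.7·0.3500) ≈ 0.6928
After 'absent': P(author M) = 0.15·0.6928 / (0.15·0.6928 + 0.3·0.3072) ≈ 0.5300
After 'present': P(author M) = 0.85·0.5300 / (0.85·0.5300 + 0.7·0.4700) ≈ 0.5779
After 'present': P(author M) = 0.85·0.5779 / (0.85·0.5779 + 0.7·0.4221) ≈ 0.6244
After 'absent': P(author M) = 0.15·0.6244 / (0.15·0.6244 + 0.3·0.3756) ≈ 0.4539
After 'absent': P(author M) = 0.15·0.4539 / (0.15·0.4539 + 0.3·0.5461) ≈ 0.2936

0.294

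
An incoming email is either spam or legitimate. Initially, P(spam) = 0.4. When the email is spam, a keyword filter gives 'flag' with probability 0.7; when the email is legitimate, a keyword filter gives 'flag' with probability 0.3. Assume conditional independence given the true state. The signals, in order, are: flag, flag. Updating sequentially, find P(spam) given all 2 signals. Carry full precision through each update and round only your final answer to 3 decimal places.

After 'flag': P(spam) = 0.7·0.4000 / (0.7·0.4000 + 0.3·0.6000) ≈ 0.6087
After 'flag': P(spam) = 0.7·0.6087 / (0.7·0.6087 + 0.3·0.3913) ≈ 0.7840

0.784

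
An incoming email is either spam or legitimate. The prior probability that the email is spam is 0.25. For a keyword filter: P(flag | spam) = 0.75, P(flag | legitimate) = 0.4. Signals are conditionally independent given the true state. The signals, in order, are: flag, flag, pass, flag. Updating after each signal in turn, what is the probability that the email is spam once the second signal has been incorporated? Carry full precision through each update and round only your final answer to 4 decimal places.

0.5396

Apply Bayes' rule sequentially, carrying P(spam) forward.
After 'flag': P(spam) = 0.75·0.2500 / (0.75·0.2500 + 0.4·0.7500) ≈ 0.3846
After 'flag': P(spam) = 0.75·0.3846 / (0.75·0.3846 + 0.4·0.6154) ≈ 0.5396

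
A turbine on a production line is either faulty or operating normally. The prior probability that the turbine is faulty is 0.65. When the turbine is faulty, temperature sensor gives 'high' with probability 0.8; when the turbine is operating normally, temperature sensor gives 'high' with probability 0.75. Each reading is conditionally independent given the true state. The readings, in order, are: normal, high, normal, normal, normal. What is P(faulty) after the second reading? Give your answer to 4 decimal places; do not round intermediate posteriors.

Apply Bayes' rule sequentially, carrying P(faulty) forward.
After 'normal': P(faulty) = 0.2·0.6500 / (0.2·0.6500 + 0.25·0.3500) ≈ 0.5977
After 'high': P(faulty) = 0.8·0.5977 / (0.8·0.5977 + 0.75·0.4023) ≈ 0.6131

0.6131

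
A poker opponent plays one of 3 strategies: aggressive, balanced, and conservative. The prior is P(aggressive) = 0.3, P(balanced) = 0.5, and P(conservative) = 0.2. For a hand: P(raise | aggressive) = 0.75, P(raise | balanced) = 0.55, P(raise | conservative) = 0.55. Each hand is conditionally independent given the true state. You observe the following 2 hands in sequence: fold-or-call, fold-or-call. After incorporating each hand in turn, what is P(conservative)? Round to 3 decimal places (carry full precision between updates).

0.252

After 'fold-or-call': normaliser = 0.25·0.3000 + 0.45·0.5000 + 0.45·0.2000; P(aggressive) ≈ 0.1923, P(balanced) ≈ 0.5769, P(conservative) ≈ 0.2308
After 'fold-or-call': normaliser = 0.25·0.1923 + 0.45·0.5769 + 0.45·0.2308; P(aggressive) ≈ 0.1168, P(balanced) ≈ 0.6308, P(conservative) ≈ 0.2523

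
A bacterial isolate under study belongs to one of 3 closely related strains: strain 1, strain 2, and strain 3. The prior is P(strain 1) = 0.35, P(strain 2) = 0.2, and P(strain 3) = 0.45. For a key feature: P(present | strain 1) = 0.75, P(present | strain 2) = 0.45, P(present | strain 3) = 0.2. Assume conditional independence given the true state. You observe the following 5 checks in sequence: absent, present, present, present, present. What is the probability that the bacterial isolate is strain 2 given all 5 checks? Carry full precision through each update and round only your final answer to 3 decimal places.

0.138

After 'absent': normaliser = 0.25·0.3500 + 0.55·0.2000 + 0.8·0.4500; P(strain 1) ≈ 0.1570, P(strain 2) ≈ 0.1973, P(strain 3) ≈ 0.6457
After 'present': normaliser = 0.75·0.1570 + 0.45·0.1973 + 0.2·0.6457; P(strain 1) ≈ 0.3507, P(strain 2) ≈ 0.2645, P(strain 3) ≈ 0.3848
After 'present': normaliser = 0.75·0.3507 + 0.45·0.2645 + 0.2·0.3848; P(strain 1) ≈ 0.5730, P(strain 2) ≈ 0.2593, P(strain 3) ≈ 0.1676
After 'present': normaliser = 0.75·0.5730 + 0.45·0.2593 + 0.2·0.1676; P(strain 1) ≈ 0.7410, P(strain 2) ≈ 0.2012, P(strain 3) ≈ 0.0578
After 'present': normaliser = 0.75·0.7410 + 0.45·0.2012 + 0.2·0.0578; P(strain 1) ≈ 0.8448, P(strain 2) ≈ 0.1376, P(strain 3) ≈ 0.0176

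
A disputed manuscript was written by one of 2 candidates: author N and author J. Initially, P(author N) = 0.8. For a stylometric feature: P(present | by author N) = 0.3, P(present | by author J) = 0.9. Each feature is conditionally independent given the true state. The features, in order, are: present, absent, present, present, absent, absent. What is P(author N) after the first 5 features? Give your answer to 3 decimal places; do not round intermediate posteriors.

Apply Bayes' rule sequentially, carrying P(author N) forward.
After 'present': P(author N) = 0.3·0.8000 / (0.3·0.8000 + 0.9·0.2000) ≈ 0.5714
After 'absent': P(author N) = 0.7·0.5714 / (0.7·0.5714 + 0.1·0.4286) ≈ 0.9032
After 'present': P(author N) = 0.3·0.9032 / (0.3·0.9032 + 0.9·0.0968) ≈ 0.7568
After 'present': P(author N) = 0.3·0.7568 / (0.3·0.7568 + 0.9·0.2432) ≈ 0.5091
After 'absent': P(author N) = 0.7·0.5091 / (0.7·0.5091 + 0.1·0.4909) ≈ 0.8789

0.879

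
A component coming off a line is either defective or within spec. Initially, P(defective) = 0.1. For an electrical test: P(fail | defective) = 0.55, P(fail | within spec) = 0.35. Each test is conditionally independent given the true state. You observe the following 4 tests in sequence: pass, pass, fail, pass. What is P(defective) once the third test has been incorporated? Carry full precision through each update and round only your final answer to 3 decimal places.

0.077

Each posterior becomes the prior for the next update.
After 'pass': P(defective) = 0.45·0.1000 / (0.45·0.1000 + 0.65·0.9000) ≈ 0.0714
After 'pass': P(defective) = 0.45·0.0714 / (0.45·0.0714 + 0.65·0.9286) ≈ 0.0506
After 'fail': P(defective) = 0.55·0.0506 / (0.55·0.0506 + 0.35·0.9494) ≈ 0.0772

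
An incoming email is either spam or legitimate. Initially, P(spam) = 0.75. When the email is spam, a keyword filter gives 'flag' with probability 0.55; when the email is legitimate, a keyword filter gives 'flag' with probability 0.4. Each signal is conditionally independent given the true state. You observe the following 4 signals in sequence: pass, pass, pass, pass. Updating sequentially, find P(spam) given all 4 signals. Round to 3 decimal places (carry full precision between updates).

After 'pass': P(spam) = 0.45·0.7500 / (0.45·0.7500 + 0.6·0.2500) ≈ 0.6923
After 'pass': P(spam) = 0.45·0.6923 / (0.45·0.6923 + 0.6·0.3077) ≈ 0.6279
After 'pass': P(spam) = 0.45·0.6279 / (0.45·0.6279 + 0.6·0.3721) ≈ 0.5586
After 'pass': P(spam) = 0.45·0.5586 / (0.45·0.5586 + 0.6·0.4414) ≈ 0.4870

0.487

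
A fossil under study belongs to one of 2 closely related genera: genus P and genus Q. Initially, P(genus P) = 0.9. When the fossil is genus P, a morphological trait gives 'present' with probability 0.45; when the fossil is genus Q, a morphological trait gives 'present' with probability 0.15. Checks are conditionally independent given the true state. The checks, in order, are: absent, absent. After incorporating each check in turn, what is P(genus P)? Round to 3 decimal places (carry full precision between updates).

After 'absent': P(genus P) = 0.55·0.9000 / (0.55·0.9000 + 0.85·0.1000) ≈ 0.8534
After 'absent': P(genus P) = 0.55·0.8534 / (0.55·0.8534 + 0.85·0.1466) ≈ 0.7903

0.790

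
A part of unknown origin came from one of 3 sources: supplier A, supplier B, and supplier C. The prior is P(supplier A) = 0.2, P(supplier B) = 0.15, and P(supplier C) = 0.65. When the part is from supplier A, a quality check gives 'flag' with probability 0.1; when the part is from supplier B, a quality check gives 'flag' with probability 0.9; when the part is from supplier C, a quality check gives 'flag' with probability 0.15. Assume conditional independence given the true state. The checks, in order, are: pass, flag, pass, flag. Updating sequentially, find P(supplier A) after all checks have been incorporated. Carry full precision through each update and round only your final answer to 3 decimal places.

After 'pass': normaliser = 0.9·0.2000 + 0.1·0.1500 + 0.85·0.6500; P(supplier A) ≈ 0.2408, P(supplier B) ≈ 0.0201, P(supplier C) ≈ 0.7391
After 'flag': normaliser = 0.1·0.2408 + 0.9·0.0201 + 0.15·0.7391; P(supplier A) ≈ 0.1574, P(supplier B) ≈ 0.1180, P(supplier C) ≈ 0.7246
After 'pass': normaliser = 0.9·0.1574 + 0.1·0.1180 + 0.85·0.7246; P(supplier A) ≈ 0.1841, P(supplier B) ≈ 0.0153, P(supplier C) ≈ 0.8006
After 'flag': normaliser = 0.1·0.1841 + 0.9·0.0153 + 0.15·0.8006; P(supplier A) ≈ 0.1209, P(supplier B) ≈ 0.0907, P(supplier C) ≈ 0.7885

0.121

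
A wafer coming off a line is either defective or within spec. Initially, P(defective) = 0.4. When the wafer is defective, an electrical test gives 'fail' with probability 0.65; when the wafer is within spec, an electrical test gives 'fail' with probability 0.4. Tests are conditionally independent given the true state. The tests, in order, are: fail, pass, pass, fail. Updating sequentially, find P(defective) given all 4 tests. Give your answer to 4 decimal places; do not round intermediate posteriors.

0.3746

After 'fail': P(defective) = 0.65·0.4000 / (0.65·0.4000 + 0.4·0.6000) ≈ 0.5200
After 'pass': P(defective) = 0.35·0.5200 / (0.35·0.5200 + 0.6·0.4800) ≈ 0.3872
After 'pass': P(defective) = 0.35·0.3872 / (0.35·0.3872 + 0.6·0.6128) ≈ 0.2693
After 'fail': P(defective) = 0.65·0.2693 / (0.65·0.2693 + 0.4·0.7307) ≈ 0.3746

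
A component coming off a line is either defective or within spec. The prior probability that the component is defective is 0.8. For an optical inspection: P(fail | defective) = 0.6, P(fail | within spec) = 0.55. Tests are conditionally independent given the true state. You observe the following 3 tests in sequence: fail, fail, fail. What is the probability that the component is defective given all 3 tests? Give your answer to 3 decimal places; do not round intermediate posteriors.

After 'fail': P(defective) = 0.6·0.8000 / (0.6·0.8000 + 0.55·0.2000) ≈ 0.8136
After 'fail': P(defective) = 0.6·0.8136 / (0.6·0.8136 + 0.55·0.1864) ≈ 0.8264
After 'fail': P(defective) = 0.6·0.8264 / (0.6·0.8264 + 0.55·0.1736) ≈ 0.8385

0.839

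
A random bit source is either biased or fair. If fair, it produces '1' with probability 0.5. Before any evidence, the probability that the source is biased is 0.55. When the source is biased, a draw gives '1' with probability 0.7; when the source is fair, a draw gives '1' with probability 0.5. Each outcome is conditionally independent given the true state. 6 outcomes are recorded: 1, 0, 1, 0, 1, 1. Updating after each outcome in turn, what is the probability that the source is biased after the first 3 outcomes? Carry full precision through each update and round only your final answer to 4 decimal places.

0.5897

After '1': P(biased) = 0.7·0.5500 / (0.7·0.5500 + 0.5·0.4500) ≈ 0.6311
After '0': P(biased) = 0.3·0.6311 / (0.3·0.6311 + 0.5·0.3689) ≈ 0.5066
After '1': P(biased) = 0.7·0.5066 / (0.7·0.5066 + 0.5·0.4934) ≈ 0.5897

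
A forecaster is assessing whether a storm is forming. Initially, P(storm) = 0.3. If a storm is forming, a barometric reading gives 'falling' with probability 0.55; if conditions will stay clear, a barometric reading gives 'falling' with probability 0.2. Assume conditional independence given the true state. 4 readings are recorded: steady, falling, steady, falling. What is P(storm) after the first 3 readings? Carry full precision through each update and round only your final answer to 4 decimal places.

After 'steady': P(storm) = 0.45·0.3000 / (0.45·0.3000 + 0.8·0.7000) ≈ 0.1942
After 'falling': P(storm) = 0.55·0.1942 / (0.55·0.1942 + 0.2·0.8058) ≈ 0.3987
After 'steady': P(storm) = 0.45·0.3987 / (0.45·0.3987 + 0.8·0.6013) ≈ 0.2716

0.2716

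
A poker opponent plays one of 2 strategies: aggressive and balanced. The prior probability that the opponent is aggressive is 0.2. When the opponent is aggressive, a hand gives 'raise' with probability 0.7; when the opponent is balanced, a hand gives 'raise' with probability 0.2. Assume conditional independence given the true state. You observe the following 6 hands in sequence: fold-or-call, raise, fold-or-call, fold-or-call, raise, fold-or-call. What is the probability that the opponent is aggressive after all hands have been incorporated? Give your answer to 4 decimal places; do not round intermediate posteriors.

After 'fold-or-call': P(aggressive) = 0.3·0.2000 / (0.3·0.2000 + 0.8·0.8000) ≈ 0.0857
After 'raise': P(aggressive) = 0.7·0.0857 / (0.7·0.0857 + 0.2·0.9143) ≈ 0.2471
After 'fold-or-call': P(aggressive) = 0.3·0.2471 / (0.3·0.2471 + 0.8·0.7529) ≈ 0.1096
After 'fold-or-call': P(aggressive) = 0.3·0.1096 / (0.3·0.1096 + 0.8·0.8904) ≈ 0.0441
After 'raise': P(aggressive) = 0.7·0.0441 / (0.7·0.0441 + 0.2·0.9559) ≈ 0.1390
After 'fold-or-call': P(aggressive) = 0.3·0.1390 / (0.3·0.1390 + 0.8·0.8610) ≈ 0.0571

0.0571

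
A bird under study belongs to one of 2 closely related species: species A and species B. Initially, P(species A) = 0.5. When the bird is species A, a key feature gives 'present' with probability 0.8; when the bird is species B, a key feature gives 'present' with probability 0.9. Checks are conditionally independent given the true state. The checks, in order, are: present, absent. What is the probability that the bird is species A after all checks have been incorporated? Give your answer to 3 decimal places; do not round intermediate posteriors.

0.640

After 'present': P(species A) = 0.8·0.5000 / (0.8·0.5000 + 0.9·0.5000) ≈ 0.4706
After 'absent': P(species A) = 0.2·0.4706 / (0.2·0.4706 + 0.1·0.5294) ≈ 0.6400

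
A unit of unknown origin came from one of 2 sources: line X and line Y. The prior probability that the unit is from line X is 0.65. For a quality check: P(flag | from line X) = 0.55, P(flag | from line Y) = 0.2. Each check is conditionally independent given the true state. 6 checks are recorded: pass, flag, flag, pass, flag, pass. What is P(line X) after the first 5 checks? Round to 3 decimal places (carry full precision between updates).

0.924

After 'pass': P(line X) = 0.45·0.6500 / (0.45·0.6500 + 0.8·0.3500) ≈ 0.5109
After 'flag': P(line X) = 0.55·0.5109 / (0.55·0.5109 + 0.2·0.4891) ≈ 0.7418
After 'flag': P(line X) = 0.55·0.7418 / (0.55·0.7418 + 0.2·0.2582) ≈ 0.8876
After 'pass': P(line X) = 0.45·0.8876 / (0.45·0.8876 + 0.8·0.1124) ≈ 0.8163
After 'flag': P(line X) = 0.55·0.8163 / (0.55·0.8163 + 0.2·0.1837) ≈ 0.9244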